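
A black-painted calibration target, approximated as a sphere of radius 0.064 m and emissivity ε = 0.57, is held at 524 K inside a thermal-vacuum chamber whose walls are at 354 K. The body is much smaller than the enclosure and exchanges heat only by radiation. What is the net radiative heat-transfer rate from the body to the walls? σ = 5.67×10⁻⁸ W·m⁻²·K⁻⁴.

P_net ≈ 99.3 W

For a small grey body in a large enclosure: P_net = εσA(T_body⁴ − T_wall⁴).
A = 4πr² = 0.05147 m²; T_body⁴ − T_wall⁴ = 7.539×10¹⁰ − 1.570×10¹⁰ = 5.969×10¹⁰ K⁴.
|P_net| = 0.57·5.67×10⁻⁸·0.05147·5.969×10¹⁰.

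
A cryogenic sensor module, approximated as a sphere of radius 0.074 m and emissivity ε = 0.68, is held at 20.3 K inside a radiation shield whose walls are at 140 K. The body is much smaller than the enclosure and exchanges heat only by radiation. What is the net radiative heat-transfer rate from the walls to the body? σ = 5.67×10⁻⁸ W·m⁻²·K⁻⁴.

P_net ≈ 1.02 W

For a small grey body in a large enclosure: P_net = εσA(T_body⁴ − T_wall⁴).
A = 4πr² = 0.06881 m²; T_body⁴ − T_wall⁴ = 1.698×10⁵ − 3.842×10⁸ = -3.840×10⁸ K⁴.
|P_net| = 0.68·5.67×10⁻⁸·0.06881·3.840×10⁸.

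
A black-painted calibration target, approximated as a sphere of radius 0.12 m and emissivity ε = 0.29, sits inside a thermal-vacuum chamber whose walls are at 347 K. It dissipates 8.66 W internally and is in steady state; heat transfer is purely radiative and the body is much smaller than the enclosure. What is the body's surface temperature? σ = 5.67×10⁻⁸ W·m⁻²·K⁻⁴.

For a small grey body in a large enclosure, net radiated power = εσA(T⁴ − T_w⁴).
Steady state: P = εσA(T⁴ − T_w⁴) with A = 4πr² = 0.1810 m².
T⁴ = P/(εσA) + T_w⁴ = 8.66/(0.29·5.67×10⁻⁸·0.1810) + (347)⁴
    = 2.910×10⁹ + 1.450×10¹⁰ = 1.741×10¹⁰ K⁴.

T ≈ 363 K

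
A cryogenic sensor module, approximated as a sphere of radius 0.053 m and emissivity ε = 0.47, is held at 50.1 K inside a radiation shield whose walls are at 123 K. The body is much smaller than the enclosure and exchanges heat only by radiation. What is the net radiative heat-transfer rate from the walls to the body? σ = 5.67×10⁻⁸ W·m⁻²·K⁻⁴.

P_net ≈ 0.209 W

For a small grey body in a large enclosure: P_net = εσA(T_body⁴ − T_wall⁴).
A = 4πr² = 0.03530 m²; T_body⁴ − T_wall⁴ = 6.300×10⁶ − 2.289×10⁸ = -2.226×10⁸ K⁴.
|P_net| = 0.47·5.67×10⁻⁸·0.03530·2.226×10⁸.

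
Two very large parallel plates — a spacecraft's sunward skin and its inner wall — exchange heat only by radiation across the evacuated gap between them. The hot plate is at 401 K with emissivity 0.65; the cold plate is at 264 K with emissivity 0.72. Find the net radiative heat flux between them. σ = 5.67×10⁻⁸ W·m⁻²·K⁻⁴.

For two infinite grey parallel plates, q = σ(T₁⁴ − T₂⁴)/(1/ε₁ + 1/ε₂ − 1).
T₁⁴ − T₂⁴ = 2.586×10¹⁰ − 4.858×10⁹ = 2.100×10¹⁰ K⁴.
1/ε₁ + 1/ε₂ − 1 = 1.538 + 1.389 − 1 = 1.927.
q = 5.67×10⁻⁸ × 2.100×10¹⁰ / 1.927.

q ≈ 618 W/m²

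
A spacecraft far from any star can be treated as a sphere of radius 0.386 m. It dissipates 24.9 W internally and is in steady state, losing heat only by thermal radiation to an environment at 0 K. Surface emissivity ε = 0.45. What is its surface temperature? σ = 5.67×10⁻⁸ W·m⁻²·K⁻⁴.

Steady state: internal power = radiated power, P = εσA T⁴.
Radiating area A = 4πr² = 1.872 m².
T⁴ = P/(εσA) = 24.9/(0.45·5.67×10⁻⁸·1.872) = 5.212×10⁸ K⁴.
T = (5.212×10⁸)^(1/4).

T ≈ 151 K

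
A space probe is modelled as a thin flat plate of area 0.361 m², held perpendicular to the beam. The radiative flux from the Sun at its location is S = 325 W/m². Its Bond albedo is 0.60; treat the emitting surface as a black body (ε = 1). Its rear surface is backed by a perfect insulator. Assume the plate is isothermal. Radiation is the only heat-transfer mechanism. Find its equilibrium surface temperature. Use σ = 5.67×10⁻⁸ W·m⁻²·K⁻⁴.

At equilibrium, absorbed power = emitted power.
Absorbing cross-section = A = 0.3610 m²; emitting surface = A = 0.3610 m² (ratio 1).
(1−a)S·A_cross = εσ·A_surf·T⁴  ⇒  T⁴ = (1−a)S/(1σ).
T⁴ = 0.400·325/(1·5.67×10⁻⁸) = 2.293×10⁹ K⁴.
T = (2.293×10⁹)^(1/4).

T ≈ 219 K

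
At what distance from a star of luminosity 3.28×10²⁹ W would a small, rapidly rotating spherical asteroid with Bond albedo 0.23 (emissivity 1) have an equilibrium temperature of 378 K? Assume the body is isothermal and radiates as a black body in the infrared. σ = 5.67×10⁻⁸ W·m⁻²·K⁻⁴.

d ≈ 2.08×10¹² m

For an isothermal black-emitting sphere, (1−a)S·πr² = σ·4πr²·T⁴ ⇒ S = 4σT⁴/(1−a).
S = 4·5.67×10⁻⁸·(378)⁴/0.770 = 6013 W/m².
Flux falls as S = L/(4πd²), so d = √(L/(4πS)) = √(3.28×10²⁹/(4π·6013)).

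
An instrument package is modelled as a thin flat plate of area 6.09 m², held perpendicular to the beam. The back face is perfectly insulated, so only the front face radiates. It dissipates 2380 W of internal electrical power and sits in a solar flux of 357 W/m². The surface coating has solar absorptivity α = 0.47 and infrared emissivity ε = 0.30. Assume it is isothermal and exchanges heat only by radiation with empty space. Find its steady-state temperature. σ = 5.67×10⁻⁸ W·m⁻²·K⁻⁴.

T ≈ 426 K

At steady state, absorbed solar power + internal power = radiated power.
Absorbed: α·S·A_cross = 0.47·357·6.090 = 1022 W (cross-section A).
Total input = 1022 + 2380 = 3402 W.
Radiated: εσ·A_surf·T⁴ with A_surf = A = 6.090 m².
T⁴ = 3402/(0.30·5.67×10⁻⁸·6.090) = 3.284×10¹⁰ K⁴.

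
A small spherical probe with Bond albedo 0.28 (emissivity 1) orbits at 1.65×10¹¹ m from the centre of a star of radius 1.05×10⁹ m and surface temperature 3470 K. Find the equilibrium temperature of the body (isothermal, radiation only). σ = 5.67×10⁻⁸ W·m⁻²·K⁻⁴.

The star's surface emits σT_*⁴; at distance d the flux is S = σT_*⁴(R_*/d)².
S = 5.67×10⁻⁸·(3470)⁴·(1.05×10⁹/1.65×10¹¹)² = 332.9 W/m².
For an isothermal sphere T⁴ = (1−a)S/(4σ) = 1.057×10⁹ K⁴.

T ≈ 180 K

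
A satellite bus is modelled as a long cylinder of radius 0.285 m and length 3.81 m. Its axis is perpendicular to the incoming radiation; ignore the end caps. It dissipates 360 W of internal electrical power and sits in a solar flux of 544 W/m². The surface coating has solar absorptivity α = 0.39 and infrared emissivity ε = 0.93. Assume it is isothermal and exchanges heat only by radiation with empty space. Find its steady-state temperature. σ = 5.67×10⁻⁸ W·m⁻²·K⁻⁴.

T ≈ 219 K

At steady state, absorbed solar power + internal power = radiated power.
Absorbed: α·S·A_cross = 0.39·544·2.172 = 460.7 W (cross-section 2rL).
Total input = 460.7 + 360 = 820.7 W.
Radiated: εσ·A_surf·T⁴ with A_surf = 2πrL = 6.823 m².
T⁴ = 820.7/(0.93·5.67×10⁻⁸·6.823) = 2.281×10⁹ K⁴.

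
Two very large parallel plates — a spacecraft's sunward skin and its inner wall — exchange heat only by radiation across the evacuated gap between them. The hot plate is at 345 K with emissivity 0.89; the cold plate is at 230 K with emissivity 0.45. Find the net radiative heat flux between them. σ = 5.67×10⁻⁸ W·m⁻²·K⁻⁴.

For two infinite grey parallel plates, q = σ(T₁⁴ − T₂⁴)/(1/ε₁ + 1/ε₂ − 1).
T₁⁴ − T₂⁴ = 1.417×10¹⁰ − 2.798×10⁹ = 1.137×10¹⁰ K⁴.
1/ε₁ + 1/ε₂ − 1 = 1.124 + 2.222 − 1 = 2.346.
q = 5.67×10⁻⁸ × 1.137×10¹⁰ / 2.346.

q ≈ 275 W/m²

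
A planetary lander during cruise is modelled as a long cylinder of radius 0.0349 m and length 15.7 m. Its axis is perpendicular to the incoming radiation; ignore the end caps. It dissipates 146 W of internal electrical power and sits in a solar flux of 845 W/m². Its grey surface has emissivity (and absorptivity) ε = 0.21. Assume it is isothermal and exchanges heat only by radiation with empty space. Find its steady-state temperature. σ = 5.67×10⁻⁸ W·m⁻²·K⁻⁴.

At steady state, absorbed solar power + internal power = radiated power.
Absorbed: α·S·A_cross = 0.21·845·1.096 = 194.5 W (cross-section 2rL).
Total input = 194.5 + 146 = 340.5 W.
Radiated: εσ·A_surf·T⁴ with A_surf = 2πrL = 3.443 m².
T⁴ = 340.5/(0.21·5.67×10⁻⁸·3.443) = 8.305×10⁹ K⁴.

T ≈ 302 K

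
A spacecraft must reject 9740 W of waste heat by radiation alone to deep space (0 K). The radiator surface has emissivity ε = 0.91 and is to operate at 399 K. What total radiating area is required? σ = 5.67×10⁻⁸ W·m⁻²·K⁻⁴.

P = εσA T⁴ ⇒ A = P/(εσT⁴).
T⁴ = 2.534×10¹⁰ K⁴.
A = 9740/(0.91 × 5.67×10⁻⁸ × 2.534×10¹⁰).

A ≈ 7.45 m²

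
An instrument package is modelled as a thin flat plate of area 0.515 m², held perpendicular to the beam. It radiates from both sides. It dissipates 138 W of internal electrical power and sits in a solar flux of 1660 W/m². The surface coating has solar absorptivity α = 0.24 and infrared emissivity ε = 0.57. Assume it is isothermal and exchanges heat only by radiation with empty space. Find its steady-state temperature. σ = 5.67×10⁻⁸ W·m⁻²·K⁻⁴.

At steady state, absorbed solar power + internal power = radiated power.
Absorbed: α·S·A_cross = 0.24·1660·0.5150 = 205.2 W (cross-section A).
Total input = 205.2 + 138 = 343.2 W.
Radiated: εσ·A_surf·T⁴ with A_surf = 2A = 1.030 m².
T⁴ = 343.2/(0.57·5.67×10⁻⁸·1.030) = 1.031×10¹⁰ K⁴.

T ≈ 319 K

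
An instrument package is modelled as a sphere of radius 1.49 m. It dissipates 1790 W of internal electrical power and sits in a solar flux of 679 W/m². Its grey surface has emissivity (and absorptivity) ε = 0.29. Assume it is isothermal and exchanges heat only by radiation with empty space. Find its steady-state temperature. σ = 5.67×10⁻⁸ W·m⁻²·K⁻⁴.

At steady state, absorbed solar power + internal power = radiated power.
Absorbed: α·S·A_cross = 0.29·679·6.975 = 1373 W (cross-section πr²).
Total input = 1373 + 1790 = 3163 W.
Radiated: εσ·A_surf·T⁴ with A_surf = 4πr² = 27.90 m².
T⁴ = 3163/(0.29·5.67×10⁻⁸·27.90) = 6.896×10⁹ K⁴.

T ≈ 288 K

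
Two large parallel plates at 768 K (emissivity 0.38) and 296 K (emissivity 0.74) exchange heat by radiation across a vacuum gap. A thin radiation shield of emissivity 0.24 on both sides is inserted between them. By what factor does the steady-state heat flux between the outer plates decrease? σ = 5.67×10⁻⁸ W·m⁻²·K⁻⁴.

Without shield: q₀ = σΔ(T⁴)/(1/ε₁+1/ε₂−1) with denominator 2.983.
With shield the two gaps are in series; the resistances add: (1/ε₁+1/ε_s−1)+(1/ε_s+1/ε₂−1) = 5.798+4.518 = 10.32.
Heat-flux ratio q₀/q = 10.32/2.983.

factor ≈ 3.46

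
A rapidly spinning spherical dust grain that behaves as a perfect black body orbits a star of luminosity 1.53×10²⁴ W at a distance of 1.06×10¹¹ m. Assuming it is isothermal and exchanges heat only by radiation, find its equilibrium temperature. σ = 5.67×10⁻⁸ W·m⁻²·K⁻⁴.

T ≈ 83.1 K

First find the stellar flux at distance d: S = L/(4πd²) = 1.53×10²⁴/(4π·(1.06×10¹¹)²) = 10.84 W/m².
For an isothermal sphere, absorbed (1−a)S·πr² = emitted σ·4πr²·T⁴, so T⁴ = (1−a)S/(4σ).
T⁴ = 1.00·10.84/(4·5.67×10⁻⁸) = 4.778×10⁷ K⁴.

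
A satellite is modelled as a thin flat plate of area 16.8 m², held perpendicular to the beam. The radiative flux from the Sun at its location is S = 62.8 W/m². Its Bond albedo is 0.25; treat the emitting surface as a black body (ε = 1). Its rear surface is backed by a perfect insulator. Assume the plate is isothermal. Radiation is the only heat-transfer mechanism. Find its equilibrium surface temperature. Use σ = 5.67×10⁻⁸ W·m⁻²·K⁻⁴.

T ≈ 170 K

At equilibrium, absorbed power = emitted power.
Absorbing cross-section = A = 16.80 m²; emitting surface = A = 16.80 m² (ratio 1).
(1−a)S·A_cross = εσ·A_surf·T⁴  ⇒  T⁴ = (1−a)S/(1σ).
T⁴ = 0.750·62.8/(1·5.67×10⁻⁸) = 8.307×10⁸ K⁴.
T = (8.307×10⁸)^(1/4).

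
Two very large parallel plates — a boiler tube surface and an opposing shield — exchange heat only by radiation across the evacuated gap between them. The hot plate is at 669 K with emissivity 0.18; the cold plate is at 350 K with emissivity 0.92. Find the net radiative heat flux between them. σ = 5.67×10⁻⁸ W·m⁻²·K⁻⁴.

q ≈ 1860 W/m²

For two infinite grey parallel plates, q = σ(T₁⁴ − T₂⁴)/(1/ε₁ + 1/ε₂ − 1).
T₁⁴ − T₂⁴ = 2.003×10¹¹ − 1.501×10¹⁰ = 1.853×10¹¹ K⁴.
1/ε₁ + 1/ε₂ − 1 = 5.556 + 1.087 − 1 = 5.643.
q = 5.67×10⁻⁸ × 1.853×10¹¹ / 5.643.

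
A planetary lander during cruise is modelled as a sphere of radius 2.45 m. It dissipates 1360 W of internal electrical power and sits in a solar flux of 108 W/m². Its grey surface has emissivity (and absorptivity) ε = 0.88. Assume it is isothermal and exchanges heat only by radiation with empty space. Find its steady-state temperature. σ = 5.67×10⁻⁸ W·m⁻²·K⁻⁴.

T ≈ 170 K

At steady state, absorbed solar power + internal power = radiated power.
Absorbed: α·S·A_cross = 0.88·108·18.86 = 1792 W (cross-section πr²).
Total input = 1792 + 1360 = 3152 W.
Radiated: εσ·A_surf·T⁴ with A_surf = 4πr² = 75.43 m².
T⁴ = 3152/(0.88·5.67×10⁻⁸·75.43) = 8.375×10⁸ K⁴.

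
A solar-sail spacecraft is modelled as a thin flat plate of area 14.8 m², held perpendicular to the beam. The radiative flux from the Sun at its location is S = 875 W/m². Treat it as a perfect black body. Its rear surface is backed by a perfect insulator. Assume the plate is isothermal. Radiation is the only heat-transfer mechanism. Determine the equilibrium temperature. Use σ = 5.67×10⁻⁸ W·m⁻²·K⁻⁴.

T ≈ 352 K

At equilibrium, absorbed power = emitted power.
Absorbing cross-section = A = 14.80 m²; emitting surface = A = 14.80 m² (ratio 1).
S·A_cross = εσ·A_surf·T⁴  ⇒  T⁴ = S/(1σ).
T⁴ = 1.00·875/(1·5.67×10⁻⁸) = 1.543×10¹⁰ K⁴.
T = (1.543×10¹⁰)^(1/4).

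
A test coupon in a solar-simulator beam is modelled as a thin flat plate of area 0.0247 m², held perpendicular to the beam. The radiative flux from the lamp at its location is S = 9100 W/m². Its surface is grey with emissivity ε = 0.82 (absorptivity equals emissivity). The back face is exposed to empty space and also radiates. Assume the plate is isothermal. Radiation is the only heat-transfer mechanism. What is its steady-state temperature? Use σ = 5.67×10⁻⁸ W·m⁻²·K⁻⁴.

At equilibrium, absorbed power = emitted power.
Absorbing cross-section = A = 0.02470 m²; emitting surface = 2A = 0.04940 m² (ratio 2).
εS·A_cross = εσ·A_surf·T⁴  ⇒  T⁴ = S/(2σ)   (ε cancels).
T⁴ = 9100/(2·5.67×10⁻⁸) = 8.025×10¹⁰ K⁴.
T = (8.025×10¹⁰)^(1/4).

T ≈ 532 K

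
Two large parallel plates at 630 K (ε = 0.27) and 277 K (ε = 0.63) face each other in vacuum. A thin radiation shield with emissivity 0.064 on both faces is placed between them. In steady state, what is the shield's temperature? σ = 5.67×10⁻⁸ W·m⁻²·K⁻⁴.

T_s ≈ 527 K

In steady state the net flux on the hot side equals that on the cold side.
σ(T₁⁴−T_s⁴)/D₁ = σ(T_s⁴−T₂⁴)/D₂, with D₁ = 1/ε₁+1/ε_s−1 = 18.33, D₂ = 1/ε_s+1/ε₂−1 = 16.21.
Solve for T_s⁴: T_s⁴ = (D₂·T₁⁴ + D₁·T₂⁴)/(D₁+D₂) = 7.706×10¹⁰ K⁴.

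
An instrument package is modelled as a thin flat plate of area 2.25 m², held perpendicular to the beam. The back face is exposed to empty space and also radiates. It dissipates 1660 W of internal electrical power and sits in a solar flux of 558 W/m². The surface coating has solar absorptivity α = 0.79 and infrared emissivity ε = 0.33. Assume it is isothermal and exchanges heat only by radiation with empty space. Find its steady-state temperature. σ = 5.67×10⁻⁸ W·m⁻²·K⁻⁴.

T ≈ 421 K

At steady state, absorbed solar power + internal power = radiated power.
Absorbed: α·S·A_cross = 0.79·558·2.250 = 991.8 W (cross-section A).
Total input = 991.8 + 1660 = 2652 W.
Radiated: εσ·A_surf·T⁴ with A_surf = 2A = 4.500 m².
T⁴ = 2652/(0.33·5.67×10⁻⁸·4.500) = 3.149×10¹⁰ K⁴.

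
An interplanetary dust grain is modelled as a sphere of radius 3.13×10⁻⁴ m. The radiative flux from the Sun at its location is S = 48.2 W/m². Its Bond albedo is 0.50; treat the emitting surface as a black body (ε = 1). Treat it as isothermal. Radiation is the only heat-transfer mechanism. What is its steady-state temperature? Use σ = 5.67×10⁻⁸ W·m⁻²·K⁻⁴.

At equilibrium, absorbed power = emitted power.
Absorbing cross-section = πr² = 3.078×10⁻⁷ m²; emitting surface = 4πr² = 1.231×10⁻⁶ m² (ratio 4).
(1−a)S·A_cross = εσ·A_surf·T⁴  ⇒  T⁴ = (1−a)S/(4σ).
T⁴ = 0.500·48.2/(4·5.67×10⁻⁸) = 1.063×10⁸ K⁴.
T = (1.063×10⁸)^(1/4).

T ≈ 102 K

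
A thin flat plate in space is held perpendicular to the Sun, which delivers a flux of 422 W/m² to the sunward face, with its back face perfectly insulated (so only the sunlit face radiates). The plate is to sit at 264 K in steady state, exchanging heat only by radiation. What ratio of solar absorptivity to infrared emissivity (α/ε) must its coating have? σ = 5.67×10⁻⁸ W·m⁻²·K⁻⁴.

Balance: αS·A = εσ·1A·T⁴ ⇒ α/ε = σT⁴/S.
α/ε = 5.67×10⁻⁸·(264)⁴/422 = 5.67×10⁻⁸·4.858×10⁹/422.

α/ε ≈ 0.653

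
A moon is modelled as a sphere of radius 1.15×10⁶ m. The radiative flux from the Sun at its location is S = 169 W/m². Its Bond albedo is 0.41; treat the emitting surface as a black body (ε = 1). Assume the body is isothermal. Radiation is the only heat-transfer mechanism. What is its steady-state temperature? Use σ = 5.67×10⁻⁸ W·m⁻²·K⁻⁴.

At equilibrium, absorbed power = emitted power.
Absorbing cross-section = πr² = 4.155×10¹² m²; emitting surface = 4πr² = 1.662×10¹³ m² (ratio 4).
(1−a)S·A_cross = εσ·A_surf·T⁴  ⇒  T⁴ = (1−a)S/(4σ).
T⁴ = 0.590·169/(4·5.67×10⁻⁸) = 4.396×10⁸ K⁴.
T = (4.396×10⁸)^(1/4).

T ≈ 145 K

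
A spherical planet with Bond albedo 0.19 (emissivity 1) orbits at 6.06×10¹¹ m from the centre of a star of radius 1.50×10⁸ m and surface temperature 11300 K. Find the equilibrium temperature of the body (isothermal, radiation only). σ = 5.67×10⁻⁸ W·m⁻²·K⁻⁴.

T ≈ 119 K

The star's surface emits σT_*⁴; at distance d the flux is S = σT_*⁴(R_*/d)².
S = 5.67×10⁻⁸·(11300)⁴·(1.50×10⁸/6.06×10¹¹)² = 56.64 W/m².
For an isothermal sphere T⁴ = (1−a)S/(4σ) = 2.023×10⁸ K⁴.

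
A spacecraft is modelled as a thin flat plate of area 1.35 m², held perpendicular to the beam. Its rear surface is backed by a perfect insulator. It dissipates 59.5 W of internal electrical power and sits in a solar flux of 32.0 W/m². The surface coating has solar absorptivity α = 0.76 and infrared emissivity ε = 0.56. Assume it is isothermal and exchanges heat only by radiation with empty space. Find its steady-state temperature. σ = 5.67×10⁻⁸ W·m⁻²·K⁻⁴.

T ≈ 215 K

At steady state, absorbed solar power + internal power = radiated power.
Absorbed: α·S·A_cross = 0.76·32.0·1.350 = 32.83 W (cross-section A).
Total input = 32.83 + 59.5 = 92.33 W.
Radiated: εσ·A_surf·T⁴ with A_surf = A = 1.350 m².
T⁴ = 92.33/(0.56·5.67×10⁻⁸·1.350) = 2.154×10⁹ K⁴.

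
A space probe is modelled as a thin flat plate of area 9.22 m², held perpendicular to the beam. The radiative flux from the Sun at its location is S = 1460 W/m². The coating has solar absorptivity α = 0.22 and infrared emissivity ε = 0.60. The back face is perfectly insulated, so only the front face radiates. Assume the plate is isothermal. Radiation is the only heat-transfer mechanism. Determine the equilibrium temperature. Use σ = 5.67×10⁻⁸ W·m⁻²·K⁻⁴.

T ≈ 312 K

At equilibrium, absorbed power = emitted power.
Absorbing cross-section = A = 9.220 m²; emitting surface = A = 9.220 m² (ratio 1).
αS·A_cross = εσ·A_surf·T⁴  ⇒  T⁴ = αS/(ε·1σ).
T⁴ = 0.220·1460/(0.60·1·5.67×10⁻⁸) = 9.442×10⁹ K⁴.
T = (9.442×10⁹)^(1/4).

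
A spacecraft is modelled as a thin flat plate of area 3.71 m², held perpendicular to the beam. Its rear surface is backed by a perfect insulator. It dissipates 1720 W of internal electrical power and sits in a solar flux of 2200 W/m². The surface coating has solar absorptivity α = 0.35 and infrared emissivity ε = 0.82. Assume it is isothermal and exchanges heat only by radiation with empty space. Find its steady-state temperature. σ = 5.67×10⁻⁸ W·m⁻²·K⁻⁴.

T ≈ 404 K

At steady state, absorbed solar power + internal power = radiated power.
Absorbed: α·S·A_cross = 0.35·2200·3.710 = 2857 W (cross-section A).
Total input = 2857 + 1720 = 4577 W.
Radiated: εσ·A_surf·T⁴ with A_surf = A = 3.710 m².
T⁴ = 4577/(0.82·5.67×10⁻⁸·3.710) = 2.653×10¹⁰ K⁴.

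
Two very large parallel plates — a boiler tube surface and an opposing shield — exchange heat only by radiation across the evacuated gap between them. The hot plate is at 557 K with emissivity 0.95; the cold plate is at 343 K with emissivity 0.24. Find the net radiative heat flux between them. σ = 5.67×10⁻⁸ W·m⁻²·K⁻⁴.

q ≈ 1110 W/m²

For two infinite grey parallel plates, q = σ(T₁⁴ − T₂⁴)/(1/ε₁ + 1/ε₂ − 1).
T₁⁴ − T₂⁴ = 9.625×10¹⁰ − 1.384×10¹⁰ = 8.241×10¹⁰ K⁴.
1/ε₁ + 1/ε₂ − 1 = 1.053 + 4.167 − 1 = 4.219.
q = 5.67×10⁻⁸ × 8.241×10¹⁰ / 4.219.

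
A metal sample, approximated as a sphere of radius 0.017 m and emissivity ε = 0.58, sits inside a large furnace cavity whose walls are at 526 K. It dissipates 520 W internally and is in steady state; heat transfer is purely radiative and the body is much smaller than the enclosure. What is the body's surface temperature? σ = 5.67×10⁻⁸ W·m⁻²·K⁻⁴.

For a small grey body in a large enclosure, net radiated power = εσA(T⁴ − T_w⁴).
Steady state: P = εσA(T⁴ − T_w⁴) with A = 4πr² = 0.003632 m².
T⁴ = P/(εσA) + T_w⁴ = 520/(0.58·5.67×10⁻⁸·0.003632) + (526)⁴
    = 4.354×10¹² + 7.655×10¹⁰ = 4.431×10¹² K⁴.

T ≈ 1450 K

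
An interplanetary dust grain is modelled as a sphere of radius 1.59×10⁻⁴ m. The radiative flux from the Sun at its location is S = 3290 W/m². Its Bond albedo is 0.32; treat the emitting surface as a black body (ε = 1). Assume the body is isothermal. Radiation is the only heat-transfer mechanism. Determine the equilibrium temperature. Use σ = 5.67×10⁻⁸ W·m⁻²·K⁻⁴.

T ≈ 315 K

At equilibrium, absorbed power = emitted power.
Absorbing cross-section = πr² = 7.942×10⁻⁸ m²; emitting surface = 4πr² = 3.177×10⁻⁷ m² (ratio 4).
(1−a)S·A_cross = εσ·A_surf·T⁴  ⇒  T⁴ = (1−a)S/(4σ).
T⁴ = 0.680·3290/(4·5.67×10⁻⁸) = 9.864×10⁹ K⁴.
T = (9.864×10⁹)^(1/4).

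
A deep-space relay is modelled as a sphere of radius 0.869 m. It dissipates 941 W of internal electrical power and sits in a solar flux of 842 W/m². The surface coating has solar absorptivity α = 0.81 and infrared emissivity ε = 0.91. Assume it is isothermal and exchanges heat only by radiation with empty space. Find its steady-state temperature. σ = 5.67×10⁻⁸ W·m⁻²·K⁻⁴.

T ≈ 269 K

At steady state, absorbed solar power + internal power = radiated power.
Absorbed: α·S·A_cross = 0.81·842·2.372 = 1618 W (cross-section πr²).
Total input = 1618 + 941 = 2559 W.
Radiated: εσ·A_surf·T⁴ with A_surf = 4πr² = 9.490 m².
T⁴ = 2559/(0.91·5.67×10⁻⁸·9.490) = 5.226×10⁹ K⁴.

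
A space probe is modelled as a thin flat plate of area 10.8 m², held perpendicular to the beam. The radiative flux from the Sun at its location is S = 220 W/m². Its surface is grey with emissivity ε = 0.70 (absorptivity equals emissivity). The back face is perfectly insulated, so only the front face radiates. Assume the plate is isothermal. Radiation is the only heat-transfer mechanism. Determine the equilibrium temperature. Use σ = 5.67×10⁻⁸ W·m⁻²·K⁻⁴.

At equilibrium, absorbed power = emitted power.
Absorbing cross-section = A = 10.80 m²; emitting surface = A = 10.80 m² (ratio 1).
εS·A_cross = εσ·A_surf·T⁴  ⇒  T⁴ = S/(1σ)   (ε cancels).
T⁴ = 220/(1·5.67×10⁻⁸) = 3.880×10⁹ K⁴.
T = (3.880×10⁹)^(1/4).

T ≈ 250 K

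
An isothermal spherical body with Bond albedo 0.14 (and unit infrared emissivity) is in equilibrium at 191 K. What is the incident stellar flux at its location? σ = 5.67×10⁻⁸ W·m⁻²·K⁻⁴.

(1−a)S·πr² = σ·4πr²·T⁴ ⇒ S = 4σT⁴/(1−a).
S = 4·5.67×10⁻⁸·1.331×10⁹/0.860.

S ≈ 351 W/m²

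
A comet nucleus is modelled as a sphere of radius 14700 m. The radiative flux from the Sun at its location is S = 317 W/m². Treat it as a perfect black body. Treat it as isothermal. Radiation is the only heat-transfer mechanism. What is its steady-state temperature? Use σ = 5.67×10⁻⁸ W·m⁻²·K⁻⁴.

At equilibrium, absorbed power = emitted power.
Absorbing cross-section = πr² = 6.789×10⁸ m²; emitting surface = 4πr² = 2.715×10⁹ m² (ratio 4).
S·A_cross = εσ·A_surf·T⁴  ⇒  T⁴ = S/(4σ).
T⁴ = 1.00·317/(4·5.67×10⁻⁸) = 1.398×10⁹ K⁴.
T = (1.398×10⁹)^(1/4).

T ≈ 193 K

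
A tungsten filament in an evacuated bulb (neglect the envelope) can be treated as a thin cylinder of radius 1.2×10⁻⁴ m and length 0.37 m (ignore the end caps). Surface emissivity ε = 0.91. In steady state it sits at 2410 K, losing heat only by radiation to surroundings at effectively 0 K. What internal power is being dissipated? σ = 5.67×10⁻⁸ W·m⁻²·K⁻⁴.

Steady state: P = εσA T⁴.
A = 2πrL = 2.790×10⁻⁴ m²; T⁴ = (2410)⁴ = 3.373×10¹³ K⁴.
P = 0.91 × 5.67×10⁻⁸ × 2.790×10⁻⁴ × 3.373×10¹³.

P ≈ 486 W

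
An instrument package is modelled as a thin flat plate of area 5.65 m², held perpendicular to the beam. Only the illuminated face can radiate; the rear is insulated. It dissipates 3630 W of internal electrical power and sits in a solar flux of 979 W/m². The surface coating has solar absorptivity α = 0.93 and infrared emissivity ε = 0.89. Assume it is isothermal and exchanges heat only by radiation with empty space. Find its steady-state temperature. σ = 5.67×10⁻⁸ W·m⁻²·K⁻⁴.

T ≈ 419 K

At steady state, absorbed solar power + internal power = radiated power.
Absorbed: α·S·A_cross = 0.93·979·5.650 = 5144 W (cross-section A).
Total input = 5144 + 3630 = 8774 W.
Radiated: εσ·A_surf·T⁴ with A_surf = A = 5.650 m².
T⁴ = 8774/(0.89·5.67×10⁻⁸·5.650) = 3.077×10¹⁰ K⁴.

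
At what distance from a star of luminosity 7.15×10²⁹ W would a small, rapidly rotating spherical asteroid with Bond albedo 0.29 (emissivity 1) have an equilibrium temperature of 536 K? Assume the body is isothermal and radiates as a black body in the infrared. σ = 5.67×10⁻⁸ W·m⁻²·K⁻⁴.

For an isothermal black-emitting sphere, (1−a)S·πr² = σ·4πr²·T⁴ ⇒ S = 4σT⁴/(1−a).
S = 4·5.67×10⁻⁸·(536)⁴/0.710 = 26370 W/m².
Flux falls as S = L/(4πd²), so d = √(L/(4πS)) = √(7.15×10²⁹/(4π·26370)).

d ≈ 1.47×10¹² m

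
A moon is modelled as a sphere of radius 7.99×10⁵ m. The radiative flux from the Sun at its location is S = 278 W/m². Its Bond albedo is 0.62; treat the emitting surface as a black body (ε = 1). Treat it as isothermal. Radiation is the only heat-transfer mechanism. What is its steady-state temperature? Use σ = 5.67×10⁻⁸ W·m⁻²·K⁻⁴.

T ≈ 147 K

At equilibrium, absorbed power = emitted power.
Absorbing cross-section = πr² = 2.006×10¹² m²; emitting surface = 4πr² = 8.022×10¹² m² (ratio 4).
(1−a)S·A_cross = εσ·A_surf·T⁴  ⇒  T⁴ = (1−a)S/(4σ).
T⁴ = 0.380·278/(4·5.67×10⁻⁸) = 4.658×10⁸ K⁴.
T = (4.658×10⁸)^(1/4).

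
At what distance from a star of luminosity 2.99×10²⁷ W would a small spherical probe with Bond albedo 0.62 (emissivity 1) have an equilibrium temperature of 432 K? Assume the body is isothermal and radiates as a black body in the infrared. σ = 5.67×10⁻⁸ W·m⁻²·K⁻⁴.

For an isothermal black-emitting sphere, (1−a)S·πr² = σ·4πr²·T⁴ ⇒ S = 4σT⁴/(1−a).
S = 4·5.67×10⁻⁸·(432)⁴/0.380 = 20790 W/m².
Flux falls as S = L/(4πd²), so d = √(L/(4πS)) = √(2.99×10²⁷/(4π·20790)).

d ≈ 1.07×10¹¹ m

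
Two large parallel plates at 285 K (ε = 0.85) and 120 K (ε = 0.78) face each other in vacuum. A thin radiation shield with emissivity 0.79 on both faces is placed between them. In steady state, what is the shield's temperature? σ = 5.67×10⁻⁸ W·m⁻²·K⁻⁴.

In steady state the net flux on the hot side equals that on the cold side.
σ(T₁⁴−T_s⁴)/D₁ = σ(T_s⁴−T₂⁴)/D₂, with D₁ = 1/ε₁+1/ε_s−1 = 1.442, D₂ = 1/ε_s+1/ε₂−1 = 1.548.
Solve for T_s⁴: T_s⁴ = (D₂·T₁⁴ + D₁·T₂⁴)/(D₁+D₂) = 3.515×10⁹ K⁴.

T_s ≈ 243 K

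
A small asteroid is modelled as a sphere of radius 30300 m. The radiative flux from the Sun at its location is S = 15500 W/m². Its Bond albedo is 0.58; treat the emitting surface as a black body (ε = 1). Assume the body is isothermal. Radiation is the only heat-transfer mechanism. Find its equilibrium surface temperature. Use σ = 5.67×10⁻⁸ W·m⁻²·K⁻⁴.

At equilibrium, absorbed power = emitted power.
Absorbing cross-section = πr² = 2.884×10⁹ m²; emitting surface = 4πr² = 1.154×10¹⁰ m² (ratio 4).
(1−a)S·A_cross = εσ·A_surf·T⁴  ⇒  T⁴ = (1−a)S/(4σ).
T⁴ = 0.420·15500/(4·5.67×10⁻⁸) = 2.870×10¹⁰ K⁴.
T = (2.870×10¹⁰)^(1/4).

T ≈ 412 K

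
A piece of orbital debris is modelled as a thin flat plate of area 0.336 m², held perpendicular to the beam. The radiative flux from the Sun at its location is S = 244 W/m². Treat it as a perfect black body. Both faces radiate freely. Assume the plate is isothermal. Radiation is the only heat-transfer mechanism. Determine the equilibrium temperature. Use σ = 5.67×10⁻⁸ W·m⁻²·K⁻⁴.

At equilibrium, absorbed power = emitted power.
Absorbing cross-section = A = 0.3360 m²; emitting surface = 2A = 0.6720 m² (ratio 2).
S·A_cross = εσ·A_surf·T⁴  ⇒  T⁴ = S/(2σ).
T⁴ = 1.00·244/(2·5.67×10⁻⁸) = 2.152×10⁹ K⁴.
T = (2.152×10⁹)^(1/4).

T ≈ 215 K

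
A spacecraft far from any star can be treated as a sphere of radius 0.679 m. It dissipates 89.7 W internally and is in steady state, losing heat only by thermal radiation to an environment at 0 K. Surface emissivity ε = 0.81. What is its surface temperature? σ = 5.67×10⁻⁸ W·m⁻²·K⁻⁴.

Steady state: internal power = radiated power, P = εσA T⁴.
Radiating area A = 4πr² = 5.794 m².
T⁴ = P/(εσA) = 89.7/(0.81·5.67×10⁻⁸·5.794) = 3.371×10⁸ K⁴.
T = (3.371×10⁸)^(1/4).

T ≈ 136 K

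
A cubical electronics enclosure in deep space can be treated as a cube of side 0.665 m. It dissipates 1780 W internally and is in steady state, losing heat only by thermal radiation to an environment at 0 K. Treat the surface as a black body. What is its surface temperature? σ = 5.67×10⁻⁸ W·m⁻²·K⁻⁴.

Steady state: internal power = radiated power, P = εσA T⁴.
Radiating area A = 6L² = 2.653 m².
T⁴ = P/(εσA) = 1780/(1.0·5.67×10⁻⁸·2.653) = 1.183×10¹⁰ K⁴.
T = (1.183×10¹⁰)^(1/4).

T ≈ 330 K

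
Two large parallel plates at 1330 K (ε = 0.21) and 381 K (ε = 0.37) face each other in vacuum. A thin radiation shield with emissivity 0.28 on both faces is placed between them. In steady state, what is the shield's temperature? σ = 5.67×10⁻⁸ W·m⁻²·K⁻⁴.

T_s ≈ 1070 K

In steady state the net flux on the hot side equals that on the cold side.
σ(T₁⁴−T_s⁴)/D₁ = σ(T_s⁴−T₂⁴)/D₂, with D₁ = 1/ε₁+1/ε_s−1 = 7.333, D₂ = 1/ε_s+1/ε₂−1 = 5.274.
Solve for T_s⁴: T_s⁴ = (D₂·T₁⁴ + D₁·T₂⁴)/(D₁+D₂) = 1.321×10¹² K⁴.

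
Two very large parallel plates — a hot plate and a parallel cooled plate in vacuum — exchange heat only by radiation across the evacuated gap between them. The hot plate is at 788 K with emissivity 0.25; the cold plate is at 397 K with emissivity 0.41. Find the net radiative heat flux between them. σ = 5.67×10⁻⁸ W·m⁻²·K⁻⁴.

q ≈ 3760 W/m²

For two infinite grey parallel plates, q = σ(T₁⁴ − T₂⁴)/(1/ε₁ + 1/ε₂ − 1).
T₁⁴ − T₂⁴ = 3.856×10¹¹ − 2.484×10¹⁰ = 3.607×10¹¹ K⁴.
1/ε₁ + 1/ε₂ − 1 = 4.000 + 2.439 − 1 = 5.439.
q = 5.67×10⁻⁸ × 3.607×10¹¹ / 5.439.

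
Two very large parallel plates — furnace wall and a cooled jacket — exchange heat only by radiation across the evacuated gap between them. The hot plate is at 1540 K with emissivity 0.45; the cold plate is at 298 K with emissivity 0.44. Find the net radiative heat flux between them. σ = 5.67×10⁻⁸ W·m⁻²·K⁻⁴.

For two infinite grey parallel plates, q = σ(T₁⁴ − T₂⁴)/(1/ε₁ + 1/ε₂ − 1).
T₁⁴ − T₂⁴ = 5.624×10¹² − 7.886×10⁹ = 5.617×10¹² K⁴.
1/ε₁ + 1/ε₂ − 1 = 2.222 + 2.273 − 1 = 3.495.
q = 5.67×10⁻⁸ × 5.617×10¹² / 3.495.

q ≈ 91100 W/m²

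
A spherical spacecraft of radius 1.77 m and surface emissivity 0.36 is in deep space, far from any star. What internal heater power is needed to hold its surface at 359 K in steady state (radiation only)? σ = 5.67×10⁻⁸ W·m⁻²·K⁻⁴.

P ≈ 13300 W

P = εσ·4πr²·T⁴.
4πr² = 39.37 m²; T⁴ = 1.661×10¹⁰ K⁴.
P = 0.36·5.67×10⁻⁸·39.37·1.661×10¹⁰.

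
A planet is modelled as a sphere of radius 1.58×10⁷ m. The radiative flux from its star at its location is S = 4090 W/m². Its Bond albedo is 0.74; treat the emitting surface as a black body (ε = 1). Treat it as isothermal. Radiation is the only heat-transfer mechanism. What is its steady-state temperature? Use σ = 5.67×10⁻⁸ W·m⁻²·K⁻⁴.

At equilibrium, absorbed power = emitted power.
Absorbing cross-section = πr² = 7.843×10¹⁴ m²; emitting surface = 4πr² = 3.137×10¹⁵ m² (ratio 4).
(1−a)S·A_cross = εσ·A_surf·T⁴  ⇒  T⁴ = (1−a)S/(4σ).
T⁴ = 0.260·4090/(4·5.67×10⁻⁸) = 4.689×10⁹ K⁴.
T = (4.689×10⁹)^(1/4).

T ≈ 262 K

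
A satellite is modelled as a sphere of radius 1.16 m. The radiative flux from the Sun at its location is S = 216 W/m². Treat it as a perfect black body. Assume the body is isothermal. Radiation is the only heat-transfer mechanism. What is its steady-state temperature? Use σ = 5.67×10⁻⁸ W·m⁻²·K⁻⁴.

At equilibrium, absorbed power = emitted power.
Absorbing cross-section = πr² = 4.227 m²; emitting surface = 4πr² = 16.91 m² (ratio 4).
S·A_cross = εσ·A_surf·T⁴  ⇒  T⁴ = S/(4σ).
T⁴ = 1.00·216/(4·5.67×10⁻⁸) = 9.524×10⁸ K⁴.
T = (9.524×10⁸)^(1/4).

T ≈ 176 K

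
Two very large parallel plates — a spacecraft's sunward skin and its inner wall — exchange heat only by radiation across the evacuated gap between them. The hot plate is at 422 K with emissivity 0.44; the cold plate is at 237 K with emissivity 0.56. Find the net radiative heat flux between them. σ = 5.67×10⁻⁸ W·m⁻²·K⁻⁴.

q ≈ 529 W/m²

For two infinite grey parallel plates, q = σ(T₁⁴ − T₂⁴)/(1/ε₁ + 1/ε₂ − 1).
T₁⁴ − T₂⁴ = 3.171×10¹⁰ − 3.155×10⁹ = 2.856×10¹⁰ K⁴.
1/ε₁ + 1/ε₂ − 1 = 2.273 + 1.786 − 1 = 3.058.
q = 5.67×10⁻⁸ × 2.856×10¹⁰ / 3.058.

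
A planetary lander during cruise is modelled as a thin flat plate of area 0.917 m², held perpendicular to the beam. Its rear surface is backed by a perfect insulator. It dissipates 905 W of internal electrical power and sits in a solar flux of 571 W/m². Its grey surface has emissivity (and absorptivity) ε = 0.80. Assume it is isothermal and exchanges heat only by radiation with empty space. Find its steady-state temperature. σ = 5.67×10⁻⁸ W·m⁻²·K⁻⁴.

T ≈ 422 K

At steady state, absorbed solar power + internal power = radiated power.
Absorbed: α·S·A_cross = 0.80·571·0.9170 = 418.9 W (cross-section A).
Total input = 418.9 + 905 = 1324 W.
Radiated: εσ·A_surf·T⁴ with A_surf = A = 0.9170 m².
T⁴ = 1324/(0.80·5.67×10⁻⁸·0.9170) = 3.183×10¹⁰ K⁴.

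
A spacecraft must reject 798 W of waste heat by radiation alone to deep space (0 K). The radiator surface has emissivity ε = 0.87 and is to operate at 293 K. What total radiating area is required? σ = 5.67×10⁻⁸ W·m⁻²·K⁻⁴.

P = εσA T⁴ ⇒ A = P/(εσT⁴).
T⁴ = 7.370×10⁹ K⁴.
A = 798/(0.87 × 5.67×10⁻⁸ × 7.370×10⁹).

A ≈ 2.19 m²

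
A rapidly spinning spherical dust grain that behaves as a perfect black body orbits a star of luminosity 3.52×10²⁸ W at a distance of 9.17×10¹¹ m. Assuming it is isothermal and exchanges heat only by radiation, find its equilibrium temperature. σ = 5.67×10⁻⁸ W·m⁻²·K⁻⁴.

T ≈ 348 K

First find the stellar flux at distance d: S = L/(4πd²) = 3.52×10²⁸/(4π·(9.17×10¹¹)²) = 3331 W/m².
For an isothermal sphere, absorbed (1−a)S·πr² = emitted σ·4πr²·T⁴, so T⁴ = (1−a)S/(4σ).
T⁴ = 1.00·3331/(4·5.67×10⁻⁸) = 1.469×10¹⁰ K⁴.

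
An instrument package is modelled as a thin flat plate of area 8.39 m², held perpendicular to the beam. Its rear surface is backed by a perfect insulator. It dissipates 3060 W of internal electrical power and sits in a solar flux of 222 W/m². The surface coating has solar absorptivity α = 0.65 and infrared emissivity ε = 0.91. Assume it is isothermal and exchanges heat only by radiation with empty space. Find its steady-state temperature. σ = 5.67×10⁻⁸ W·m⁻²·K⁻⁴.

At steady state, absorbed solar power + internal power = radiated power.
Absorbed: α·S·A_cross = 0.65·222·8.390 = 1211 W (cross-section A).
Total input = 1211 + 3060 = 4271 W.
Radiated: εσ·A_surf·T⁴ with A_surf = A = 8.390 m².
T⁴ = 4271/(0.91·5.67×10⁻⁸·8.390) = 9.865×10⁹ K⁴.

T ≈ 315 K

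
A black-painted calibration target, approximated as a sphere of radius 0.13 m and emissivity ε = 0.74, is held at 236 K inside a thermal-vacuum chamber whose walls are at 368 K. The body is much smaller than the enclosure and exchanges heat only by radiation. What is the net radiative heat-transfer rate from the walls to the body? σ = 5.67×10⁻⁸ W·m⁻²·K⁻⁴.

P_net ≈ 136 W

For a small grey body in a large enclosure: P_net = εσA(T_body⁴ − T_wall⁴).
A = 4πr² = 0.2124 m²; T_body⁴ − T_wall⁴ = 3.102×10⁹ − 1.834×10¹⁰ = -1.524×10¹⁰ K⁴.
|P_net| = 0.74·5.67×10⁻⁸·0.2124·1.524×10¹⁰.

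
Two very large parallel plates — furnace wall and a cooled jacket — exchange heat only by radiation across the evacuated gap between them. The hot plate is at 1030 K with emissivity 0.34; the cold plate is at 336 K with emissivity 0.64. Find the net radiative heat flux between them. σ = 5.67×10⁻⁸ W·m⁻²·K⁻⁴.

For two infinite grey parallel plates, q = σ(T₁⁴ − T₂⁴)/(1/ε₁ + 1/ε₂ − 1).
T₁⁴ − T₂⁴ = 1.126×10¹² − 1.275×10¹⁰ = 1.113×10¹² K⁴.
1/ε₁ + 1/ε₂ − 1 = 2.941 + 1.562 − 1 = 3.504.
q = 5.67×10⁻⁸ × 1.113×10¹² / 3.504.

q ≈ 18000 W/m²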